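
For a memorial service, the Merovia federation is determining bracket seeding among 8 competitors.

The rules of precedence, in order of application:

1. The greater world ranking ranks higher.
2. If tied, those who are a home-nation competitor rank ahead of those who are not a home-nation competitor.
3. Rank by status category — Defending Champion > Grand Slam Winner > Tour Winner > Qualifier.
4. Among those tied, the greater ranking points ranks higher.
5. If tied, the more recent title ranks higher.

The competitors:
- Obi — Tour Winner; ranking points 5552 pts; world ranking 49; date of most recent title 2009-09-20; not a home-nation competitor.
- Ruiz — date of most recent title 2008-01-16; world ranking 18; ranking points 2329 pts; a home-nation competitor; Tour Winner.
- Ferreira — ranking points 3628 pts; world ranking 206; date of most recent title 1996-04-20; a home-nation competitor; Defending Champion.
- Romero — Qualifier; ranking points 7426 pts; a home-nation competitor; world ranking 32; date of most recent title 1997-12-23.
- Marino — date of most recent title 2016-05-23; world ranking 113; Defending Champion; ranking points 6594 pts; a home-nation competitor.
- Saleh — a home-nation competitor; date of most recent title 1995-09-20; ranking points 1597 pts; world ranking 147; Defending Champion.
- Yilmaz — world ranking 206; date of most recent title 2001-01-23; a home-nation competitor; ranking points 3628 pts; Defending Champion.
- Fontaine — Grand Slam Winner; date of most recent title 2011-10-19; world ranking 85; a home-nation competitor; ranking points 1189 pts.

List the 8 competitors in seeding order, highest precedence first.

By world ranking (higher first): Yilmaz and Ferreira (both 206); then Saleh (147); then Marino (113); then Fontaine (85); then Obi (49); then Romero (32); then Ruiz (18).
Yilmaz and Ferreira are each a home-nation competitor, so the next rule applies.
Yilmaz and Ferreira are each Defending Champion, so the next rule applies.
Yilmaz and Ferreira both have ranking points 3628 pts, so the next rule applies.
Among Yilmaz and Ferreira, by date of most recent title (later first): Yilmaz (2001-01-23) before Ferreira (1996-04-20).
Full order: Yilmaz, Ferreira, Saleh, Marino, Fontaine, Obi, Romero, Ruiz.

Yilmaz, Ferreira, Saleh, Marino, Fontaine, Obi, Romero, Ruiz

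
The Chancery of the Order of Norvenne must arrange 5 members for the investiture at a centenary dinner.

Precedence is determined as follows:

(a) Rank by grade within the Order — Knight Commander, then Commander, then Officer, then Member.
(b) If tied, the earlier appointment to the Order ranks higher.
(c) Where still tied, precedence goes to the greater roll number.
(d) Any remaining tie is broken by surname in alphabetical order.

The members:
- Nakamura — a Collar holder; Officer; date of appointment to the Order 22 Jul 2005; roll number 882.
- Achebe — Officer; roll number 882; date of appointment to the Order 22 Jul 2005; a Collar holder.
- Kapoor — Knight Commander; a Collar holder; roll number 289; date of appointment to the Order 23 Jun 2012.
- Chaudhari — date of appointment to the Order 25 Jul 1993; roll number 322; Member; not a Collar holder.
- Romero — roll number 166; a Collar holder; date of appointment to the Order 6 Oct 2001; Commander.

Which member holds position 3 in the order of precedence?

By grade within the Order: Kapoor (Knight Commander); then Romero (Commander); then Achebe and Nakamura (Officer); then Chaudhari (Member).
Achebe and Nakamura both have date of appointment to the Order 22 Jul 2005, so the next rule applies.
Achebe and Nakamura both have roll number 882, so the next rule applies.
Among Achebe and Nakamura, alphabetically by surname: Achebe before Nakamura.
Order: Kapoor, Romero, Achebe, Nakamura, Chaudhari.

Achebe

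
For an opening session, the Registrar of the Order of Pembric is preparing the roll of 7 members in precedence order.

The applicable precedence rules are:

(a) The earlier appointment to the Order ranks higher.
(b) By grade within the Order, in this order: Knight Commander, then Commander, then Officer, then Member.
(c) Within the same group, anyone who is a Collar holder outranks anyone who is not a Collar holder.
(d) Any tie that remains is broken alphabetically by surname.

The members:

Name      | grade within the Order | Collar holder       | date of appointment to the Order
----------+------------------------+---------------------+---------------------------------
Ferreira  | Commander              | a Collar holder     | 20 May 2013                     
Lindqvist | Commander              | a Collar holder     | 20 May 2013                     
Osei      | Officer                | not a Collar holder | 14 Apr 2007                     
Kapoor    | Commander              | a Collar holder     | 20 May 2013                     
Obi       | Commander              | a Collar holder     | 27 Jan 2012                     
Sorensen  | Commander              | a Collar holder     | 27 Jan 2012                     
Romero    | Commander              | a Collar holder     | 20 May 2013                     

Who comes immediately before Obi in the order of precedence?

Osei

By date of appointment to the Order (earlier first): Osei (14 Apr 2007); then Obi and Sorensen (both 27 Jan 2012); then Ferreira, Kapoor, Lindqvist and Romero (each 20 May 2013).
Obi and Sorensen are each Commander, so the next rule applies.
Obi and Sorensen are each a Collar holder, so the next rule applies.
Among Obi and Sorensen, alphabetically by surname: Obi before Sorensen.
Ferreira, Kapoor, Lindqvist and Romero are each Commander, so the next rule applies.
Ferreira, Kapoor, Lindqvist and Romero are each a Collar holder, so the next rule applies.
Among Ferreira, Kapoor, Lindqvist and Romero, alphabetically by surname: Ferreira before Kapoor before Lindqvist before Romero.
Order: Osei, Obi, Sorensen, Ferreira, Kapoor, Lindqvist, Romero.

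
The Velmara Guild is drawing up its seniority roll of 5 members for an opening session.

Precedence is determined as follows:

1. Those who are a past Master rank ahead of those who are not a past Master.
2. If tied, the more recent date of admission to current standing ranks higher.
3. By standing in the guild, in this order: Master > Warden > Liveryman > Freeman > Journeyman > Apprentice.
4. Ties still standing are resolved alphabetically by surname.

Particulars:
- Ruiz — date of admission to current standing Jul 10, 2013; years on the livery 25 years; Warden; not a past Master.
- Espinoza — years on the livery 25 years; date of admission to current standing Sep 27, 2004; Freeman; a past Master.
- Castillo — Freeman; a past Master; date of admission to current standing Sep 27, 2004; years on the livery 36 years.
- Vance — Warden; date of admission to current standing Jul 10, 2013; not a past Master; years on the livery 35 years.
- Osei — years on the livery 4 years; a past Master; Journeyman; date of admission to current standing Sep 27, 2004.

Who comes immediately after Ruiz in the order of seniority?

By the first rule: Castillo, Espinoza and Osei (each a past Master); then Ruiz and Vance (both not a past Master).
Castillo, Espinoza and Osei all have date of admission to current standing Sep 27, 2004, so the next rule applies.
Among Castillo, Espinoza and Osei, by standing in the guild: Castillo and Espinoza (Freeman) before Osei (Journeyman).
Among Castillo and Espinoza, alphabetically by surname: Castillo before Espinoza.
Ruiz and Vance both have date of admission to current standing Jul 10, 2013, so the next rule applies.
Ruiz and Vance are each Warden, so the next rule applies.
Among Ruiz and Vance, alphabetically by surname: Ruiz before Vance.
Order: Castillo, Espinoza, Osei, Ruiz, Vance.

Vance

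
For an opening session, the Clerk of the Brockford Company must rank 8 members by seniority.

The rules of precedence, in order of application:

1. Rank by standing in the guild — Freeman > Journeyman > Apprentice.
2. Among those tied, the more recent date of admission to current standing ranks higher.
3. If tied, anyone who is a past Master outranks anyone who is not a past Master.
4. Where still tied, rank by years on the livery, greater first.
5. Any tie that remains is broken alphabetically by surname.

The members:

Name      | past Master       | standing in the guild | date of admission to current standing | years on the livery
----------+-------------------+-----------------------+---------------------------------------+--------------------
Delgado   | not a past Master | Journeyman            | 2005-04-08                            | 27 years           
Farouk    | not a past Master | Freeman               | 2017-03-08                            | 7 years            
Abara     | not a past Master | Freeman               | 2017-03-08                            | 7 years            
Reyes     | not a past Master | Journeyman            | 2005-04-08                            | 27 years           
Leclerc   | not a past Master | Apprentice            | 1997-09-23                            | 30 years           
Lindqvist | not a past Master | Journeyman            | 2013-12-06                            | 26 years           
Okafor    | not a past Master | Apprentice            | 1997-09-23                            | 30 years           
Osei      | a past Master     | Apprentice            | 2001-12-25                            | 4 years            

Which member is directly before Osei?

By standing in the guild: Abara and Farouk (Freeman); then Lindqvist, Delgado and Reyes (Journeyman); then Osei, Leclerc and Okafor (Apprentice).
Abara and Farouk both have date of admission to current standing 2017-03-08, so the next rule applies.
Abara and Farouk are each not a past Master, so the next rule applies.
Abara and Farouk both have years on the livery 7 years, so the next rule applies.
Among Abara and Farouk, alphabetically by surname: Abara before Farouk.
Among Lindqvist, Delgado and Reyes, by date of admission to current standing (later first): Lindqvist (2013-12-06) before Delgado and Reyes (2005-04-08).
Delgado and Reyes are each not a past Master, so the next rule applies.
Delgado and Reyes both have years on the livery 27 years, so the next rule applies.
Among Delgado and Reyes, alphabetically by surname: Delgado before Reyes.
Among Osei, Leclerc and Okafor, by date of admission to current standing (later first): Osei (2001-12-25) before Leclerc and Okafor (1997-09-23).
Leclerc and Okafor are each not a past Master, so the next rule applies.
Leclerc and Okafor both have years on the livery 30 years, so the next rule applies.
Among Leclerc and Okafor, alphabetically by surname: Leclerc before Okafor.
Order: Abara, Farouk, Lindqvist, Delgado, Reyes, Osei, Leclerc, Okafor.

Reyes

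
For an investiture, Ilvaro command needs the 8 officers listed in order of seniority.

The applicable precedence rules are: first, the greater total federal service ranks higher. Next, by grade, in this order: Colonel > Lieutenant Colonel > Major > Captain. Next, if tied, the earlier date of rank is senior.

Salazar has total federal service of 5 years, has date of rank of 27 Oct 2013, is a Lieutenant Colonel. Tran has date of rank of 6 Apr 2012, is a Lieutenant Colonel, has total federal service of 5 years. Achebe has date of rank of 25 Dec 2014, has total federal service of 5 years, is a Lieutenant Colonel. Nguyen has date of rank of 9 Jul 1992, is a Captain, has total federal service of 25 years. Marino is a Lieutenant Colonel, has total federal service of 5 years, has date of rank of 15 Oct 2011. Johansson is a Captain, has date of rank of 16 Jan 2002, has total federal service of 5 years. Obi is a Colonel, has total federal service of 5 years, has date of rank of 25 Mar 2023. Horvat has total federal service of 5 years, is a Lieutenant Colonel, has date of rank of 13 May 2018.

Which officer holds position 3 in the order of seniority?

By total federal service (higher first): Nguyen (25 years); then Obi, Marino, Tran, Salazar, Achebe, Horvat and Johansson (each 5 years).
Among Obi, Marino, Tran, Salazar, Achebe, Horvat and Johansson, by grade: Obi (Colonel) before Marino, Tran, Salazar, Achebe and Horvat (Lieutenant Colonel) before Johansson (Captain).
Among Marino, Tran, Salazar, Achebe and Horvat, by date of rank (earlier first): Marino (15 Oct 2011) before Tran (6 Apr 2012) before Salazar (27 Oct 2013) before Achebe (25 Dec 2014) before Horvat (13 May 2018).
Order: Nguyen, Obi, Marino, Tran, Salazar, Achebe, Horvat, Johansson.

Marino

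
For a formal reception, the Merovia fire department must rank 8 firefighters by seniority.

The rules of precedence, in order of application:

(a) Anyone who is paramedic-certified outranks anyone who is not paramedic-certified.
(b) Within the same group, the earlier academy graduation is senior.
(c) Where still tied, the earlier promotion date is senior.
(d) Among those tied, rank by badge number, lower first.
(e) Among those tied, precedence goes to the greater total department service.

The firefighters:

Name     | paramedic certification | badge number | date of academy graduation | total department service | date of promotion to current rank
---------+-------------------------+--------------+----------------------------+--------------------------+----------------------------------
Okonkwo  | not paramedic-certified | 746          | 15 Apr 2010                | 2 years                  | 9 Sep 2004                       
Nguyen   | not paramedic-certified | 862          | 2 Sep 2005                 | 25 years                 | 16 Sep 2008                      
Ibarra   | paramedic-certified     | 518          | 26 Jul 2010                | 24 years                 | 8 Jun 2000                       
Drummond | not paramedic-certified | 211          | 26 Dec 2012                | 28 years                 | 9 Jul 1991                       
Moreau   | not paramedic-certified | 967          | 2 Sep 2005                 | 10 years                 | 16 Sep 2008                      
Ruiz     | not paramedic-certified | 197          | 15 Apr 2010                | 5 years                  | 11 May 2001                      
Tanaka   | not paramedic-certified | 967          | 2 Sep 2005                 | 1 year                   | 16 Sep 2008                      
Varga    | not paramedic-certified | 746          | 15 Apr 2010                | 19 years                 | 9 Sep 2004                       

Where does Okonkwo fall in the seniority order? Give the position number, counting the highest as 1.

7

By the first rule: Ibarra (paramedic-certified); then Nguyen, Moreau, Tanaka, Ruiz, Varga, Okonkwo and Drummond (each not paramedic-certified).
Among Nguyen, Moreau, Tanaka, Ruiz, Varga, Okonkwo and Drummond, by date of academy graduation (earlier first): Nguyen, Moreau and Tanaka (2 Sep 2005) before Ruiz, Varga and Okonkwo (15 Apr 2010) before Drummond (26 Dec 2012).
Nguyen, Moreau and Tanaka all have date of promotion to current rank 16 Sep 2008, so the next rule applies.
Among Nguyen, Moreau and Tanaka, by badge number (lower first): Nguyen (862) before Moreau and Tanaka (967).
Among Moreau and Tanaka, by total department service (higher first): Moreau (10 years) before Tanaka (1 year).
Among Ruiz, Varga and Okonkwo, by date of promotion to current rank (earlier first): Ruiz (11 May 2001) before Varga and Okonkwo (9 Sep 2004).
Varga and Okonkwo both have badge number 746, so the next rule applies.
Among Varga and Okonkwo, by total department service (higher first): Varga (19 years) before Okonkwo (2 years).
Order: Ibarra, Nguyen, Moreau, Tanaka, Ruiz, Varga, Okonkwo, Drummond. So position 7.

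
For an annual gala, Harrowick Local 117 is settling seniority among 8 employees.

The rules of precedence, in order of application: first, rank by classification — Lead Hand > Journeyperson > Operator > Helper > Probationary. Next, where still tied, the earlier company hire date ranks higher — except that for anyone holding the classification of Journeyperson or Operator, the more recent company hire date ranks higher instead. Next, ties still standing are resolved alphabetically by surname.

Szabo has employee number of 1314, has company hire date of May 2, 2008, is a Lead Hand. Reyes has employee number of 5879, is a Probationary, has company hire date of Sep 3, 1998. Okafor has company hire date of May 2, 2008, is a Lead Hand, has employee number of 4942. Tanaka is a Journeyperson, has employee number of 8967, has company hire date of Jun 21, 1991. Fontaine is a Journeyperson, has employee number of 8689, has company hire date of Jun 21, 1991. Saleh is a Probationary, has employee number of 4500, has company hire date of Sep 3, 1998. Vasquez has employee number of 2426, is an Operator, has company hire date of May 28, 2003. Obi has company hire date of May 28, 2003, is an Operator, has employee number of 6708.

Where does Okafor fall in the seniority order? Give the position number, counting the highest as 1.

1

By classification: Okafor and Szabo (Lead Hand); then Fontaine and Tanaka (Journeyperson); then Obi and Vasquez (Operator); then Reyes and Saleh (Probationary).
Okafor and Szabo both have company hire date May 2, 2008, so the next rule applies.
Among Okafor and Szabo, alphabetically by surname: Okafor before Szabo.
Fontaine and Tanaka both have company hire date Jun 21, 1991, so the next rule applies.
Among Fontaine and Tanaka, alphabetically by surname: Fontaine before Tanaka.
Obi and Vasquez both have company hire date May 28, 2003, so the next rule applies.
Among Obi and Vasquez, alphabetically by surname: Obi before Vasquez.
Reyes and Saleh both have company hire date Sep 3, 1998, so the next rule applies.
Among Reyes and Saleh, alphabetically by surname: Reyes before Saleh.
Order: Okafor, Szabo, Fontaine, Tanaka, Obi, Vasquez, Reyes, Saleh. So position 1.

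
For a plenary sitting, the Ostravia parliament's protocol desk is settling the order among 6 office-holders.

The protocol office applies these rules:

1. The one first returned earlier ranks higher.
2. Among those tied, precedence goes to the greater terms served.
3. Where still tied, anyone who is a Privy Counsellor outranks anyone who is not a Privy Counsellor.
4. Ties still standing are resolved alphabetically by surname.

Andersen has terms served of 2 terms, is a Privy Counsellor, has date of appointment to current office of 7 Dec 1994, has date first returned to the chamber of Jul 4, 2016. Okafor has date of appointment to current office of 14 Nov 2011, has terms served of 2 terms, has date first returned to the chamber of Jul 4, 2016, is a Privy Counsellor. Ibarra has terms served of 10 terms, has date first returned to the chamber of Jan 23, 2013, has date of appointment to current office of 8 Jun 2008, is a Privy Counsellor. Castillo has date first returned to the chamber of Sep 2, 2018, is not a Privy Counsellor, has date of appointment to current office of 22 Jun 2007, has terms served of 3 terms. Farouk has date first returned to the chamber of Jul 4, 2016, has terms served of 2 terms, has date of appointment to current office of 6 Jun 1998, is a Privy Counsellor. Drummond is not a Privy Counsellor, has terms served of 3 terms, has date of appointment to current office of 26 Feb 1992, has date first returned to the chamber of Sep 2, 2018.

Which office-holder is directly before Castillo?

By date first returned to the chamber (earlier first): Ibarra (Jan 23, 2013); then Andersen, Farouk and Okafor (each Jul 4, 2016); then Castillo and Drummond (both Sep 2, 2018).
Andersen, Farouk and Okafor all have terms served 2 terms, so the next rule applies.
Andersen, Farouk and Okafor are each a Privy Counsellor, so the next rule applies.
Among Andersen, Farouk and Okafor, alphabetically by surname: Andersen before Farouk before Okafor.
Castillo and Drummond both have terms served 3 terms, so the next rule applies.
Castillo and Drummond are each not a Privy Counsellor, so the next rule applies.
Among Castillo and Drummond, alphabetically by surname: Castillo before Drummond.
Order: Ibarra, Andersen, Farouk, Okafor, Castillo, Drummond.

Okafor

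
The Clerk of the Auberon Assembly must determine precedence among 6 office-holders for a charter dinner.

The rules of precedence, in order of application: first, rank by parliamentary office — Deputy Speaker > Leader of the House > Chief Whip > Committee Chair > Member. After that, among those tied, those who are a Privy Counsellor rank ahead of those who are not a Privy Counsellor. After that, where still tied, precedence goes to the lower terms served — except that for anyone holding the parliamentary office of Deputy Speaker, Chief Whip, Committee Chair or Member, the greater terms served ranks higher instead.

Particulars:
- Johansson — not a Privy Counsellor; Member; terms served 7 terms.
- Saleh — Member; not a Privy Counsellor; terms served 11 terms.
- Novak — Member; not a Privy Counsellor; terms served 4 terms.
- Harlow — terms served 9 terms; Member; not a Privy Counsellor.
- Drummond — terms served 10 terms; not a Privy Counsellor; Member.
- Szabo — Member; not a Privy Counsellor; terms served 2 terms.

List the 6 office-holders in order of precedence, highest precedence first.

Saleh, Drummond, Harlow, Johansson, Novak, Szabo

By parliamentary office: Saleh, Drummond, Harlow, Johansson, Novak and Szabo (Member).
Saleh, Drummond, Harlow, Johansson, Novak and Szabo are each not a Privy Counsellor, so the next rule applies.
Among Saleh, Drummond, Harlow, Johansson, Novak and Szabo, by terms served (higher first) (reversed rule for this group): Saleh (11 terms) before Drummond (10 terms) before Harlow (9 terms) before Johansson (7 terms) before Novak (4 terms) before Szabo (2 terms).
Full order: Saleh, Drummond, Harlow, Johansson, Novak, Szabo.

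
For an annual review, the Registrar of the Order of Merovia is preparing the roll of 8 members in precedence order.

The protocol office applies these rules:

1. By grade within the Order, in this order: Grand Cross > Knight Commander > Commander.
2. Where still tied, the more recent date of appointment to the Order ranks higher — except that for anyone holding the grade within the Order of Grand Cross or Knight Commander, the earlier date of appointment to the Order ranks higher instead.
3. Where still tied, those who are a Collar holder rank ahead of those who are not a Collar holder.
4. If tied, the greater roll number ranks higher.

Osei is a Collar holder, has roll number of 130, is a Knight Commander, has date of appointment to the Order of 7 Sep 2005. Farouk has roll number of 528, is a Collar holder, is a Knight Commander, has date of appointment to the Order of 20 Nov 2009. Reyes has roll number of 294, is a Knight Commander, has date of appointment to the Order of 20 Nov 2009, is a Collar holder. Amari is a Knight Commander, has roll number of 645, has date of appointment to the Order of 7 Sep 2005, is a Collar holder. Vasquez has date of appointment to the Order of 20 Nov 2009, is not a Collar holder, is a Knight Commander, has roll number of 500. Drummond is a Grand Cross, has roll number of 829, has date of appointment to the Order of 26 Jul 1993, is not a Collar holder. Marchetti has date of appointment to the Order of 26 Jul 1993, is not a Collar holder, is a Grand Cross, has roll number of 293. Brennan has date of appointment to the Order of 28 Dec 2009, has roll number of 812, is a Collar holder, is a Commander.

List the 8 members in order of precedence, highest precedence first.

Drummond, Marchetti, Amari, Osei, Farouk, Reyes, Vasquez, Brennan

By grade within the Order: Drummond and Marchetti (Grand Cross); then Amari, Osei, Farouk, Reyes and Vasquez (Knight Commander); then Brennan (Commander).
Drummond and Marchetti both have date of appointment to the Order 26 Jul 1993, so the next rule applies.
Drummond and Marchetti are each not a Collar holder, so the next rule applies.
Among Drummond and Marchetti, by roll number (higher first): Drummond (829) before Marchetti (293).
Among Amari, Osei, Farouk, Reyes and Vasquez, by date of appointment to the Order (earlier first) (reversed rule for this group): Amari and Osei (7 Sep 2005) before Farouk, Reyes and Vasquez (20 Nov 2009).
Amari and Osei are each a Collar holder, so the next rule applies.
Among Amari and Osei, by roll number (higher first): Amari (645) before Osei (130).
Among Farouk, Reyes and Vasquez, a Collar holder before not a Collar holder: Farouk and Reyes (a Collar holder) before Vasquez (not a Collar holder).
Among Farouk and Reyes, by roll number (higher first): Farouk (528) before Reyes (294).
Full order: Drummond, Marchetti, Amari, Osei, Farouk, Reyes, Vasquez, Brennan.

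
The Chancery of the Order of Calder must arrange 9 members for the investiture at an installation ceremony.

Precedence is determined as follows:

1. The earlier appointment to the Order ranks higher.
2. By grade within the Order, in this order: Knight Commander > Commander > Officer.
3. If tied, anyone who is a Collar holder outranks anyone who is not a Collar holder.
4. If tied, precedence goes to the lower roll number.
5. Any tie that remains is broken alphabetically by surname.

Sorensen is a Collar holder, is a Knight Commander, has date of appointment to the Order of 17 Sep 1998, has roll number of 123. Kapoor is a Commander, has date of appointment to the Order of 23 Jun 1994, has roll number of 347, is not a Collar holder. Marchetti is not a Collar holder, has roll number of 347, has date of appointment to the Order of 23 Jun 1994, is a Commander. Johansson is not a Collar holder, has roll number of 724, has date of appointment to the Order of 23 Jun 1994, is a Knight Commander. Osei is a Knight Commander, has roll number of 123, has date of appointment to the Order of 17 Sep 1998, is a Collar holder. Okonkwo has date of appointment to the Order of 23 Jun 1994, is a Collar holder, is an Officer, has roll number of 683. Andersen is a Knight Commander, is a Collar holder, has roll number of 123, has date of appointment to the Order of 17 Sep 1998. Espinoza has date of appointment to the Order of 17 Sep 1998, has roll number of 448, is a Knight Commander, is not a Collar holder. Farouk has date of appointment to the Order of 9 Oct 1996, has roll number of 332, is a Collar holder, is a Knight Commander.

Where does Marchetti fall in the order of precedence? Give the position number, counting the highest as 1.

3

By date of appointment to the Order (earlier first): Johansson, Kapoor, Marchetti and Okonkwo (each 23 Jun 1994); then Farouk (9 Oct 1996); then Andersen, Osei, Sorensen and Espinoza (each 17 Sep 1998).
Among Johansson, Kapoor, Marchetti and Okonkwo, by grade within the Order: Johansson (Knight Commander) before Kapoor and Marchetti (Commander) before Okonkwo (Officer).
Kapoor and Marchetti are each not a Collar holder, so the next rule applies.
Kapoor and Marchetti both have roll number 347, so the next rule applies.
Among Kapoor and Marchetti, alphabetically by surname: Kapoor before Marchetti.
Andersen, Osei, Sorensen and Espinoza are each Knight Commander, so the next rule applies.
Among Andersen, Osei, Sorensen and Espinoza, a Collar holder before not a Collar holder: Andersen, Osei and Sorensen (a Collar holder) before Espinoza (not a Collar holder).
Andersen, Osei and Sorensen all have roll number 123, so the next rule applies.
Among Andersen, Osei and Sorensen, alphabetically by surname: Andersen before Osei before Sorensen.
Order: Johansson, Kapoor, Marchetti, Okonkwo, Farouk, Andersen, Osei, Sorensen, Espinoza. So position 3.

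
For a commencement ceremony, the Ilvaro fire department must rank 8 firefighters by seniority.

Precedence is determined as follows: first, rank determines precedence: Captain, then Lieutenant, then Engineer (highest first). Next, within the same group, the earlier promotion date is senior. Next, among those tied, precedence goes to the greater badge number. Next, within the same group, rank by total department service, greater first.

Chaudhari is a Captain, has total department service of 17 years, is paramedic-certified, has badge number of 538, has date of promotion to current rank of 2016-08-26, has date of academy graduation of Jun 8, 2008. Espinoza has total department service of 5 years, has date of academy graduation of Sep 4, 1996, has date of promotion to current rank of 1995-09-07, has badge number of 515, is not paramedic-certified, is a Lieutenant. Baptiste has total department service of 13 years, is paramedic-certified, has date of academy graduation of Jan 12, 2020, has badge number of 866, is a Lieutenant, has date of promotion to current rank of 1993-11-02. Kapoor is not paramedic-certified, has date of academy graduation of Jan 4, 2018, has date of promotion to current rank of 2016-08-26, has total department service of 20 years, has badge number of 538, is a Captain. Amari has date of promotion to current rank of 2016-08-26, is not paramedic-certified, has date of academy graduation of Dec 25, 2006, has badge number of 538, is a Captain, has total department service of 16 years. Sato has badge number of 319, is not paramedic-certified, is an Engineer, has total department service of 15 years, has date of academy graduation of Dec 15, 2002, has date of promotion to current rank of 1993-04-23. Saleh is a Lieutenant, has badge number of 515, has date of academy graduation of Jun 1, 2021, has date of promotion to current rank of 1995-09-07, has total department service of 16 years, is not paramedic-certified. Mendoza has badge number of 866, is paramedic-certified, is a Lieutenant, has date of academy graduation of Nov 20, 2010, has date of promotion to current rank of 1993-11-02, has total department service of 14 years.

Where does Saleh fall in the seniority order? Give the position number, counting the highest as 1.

By rank: Kapoor, Chaudhari and Amari (Captain); then Mendoza, Baptiste, Saleh and Espinoza (Lieutenant); then Sato (Engineer).
Kapoor, Chaudhari and Amari all have date of promotion to current rank 2016-08-26, so the next rule applies.
Kapoor, Chaudhari and Amari all have badge number 538, so the next rule applies.
Among Kapoor, Chaudhari and Amari, by total department service (higher first): Kapoor (20 years) before Chaudhari (17 years) before Amari (16 years).
Among Mendoza, Baptiste, Saleh and Espinoza, by date of promotion to current rank (earlier first): Mendoza and Baptiste (1993-11-02) before Saleh and Espinoza (1995-09-07).
Mendoza and Baptiste both have badge number 866, so the next rule applies.
Among Mendoza and Baptiste, by total department service (higher first): Mendoza (14 years) before Baptiste (13 years).
Saleh and Espinoza both have badge number 515, so the next rule applies.
Among Saleh and Espinoza, by total department service (higher first): Saleh (16 years) before Espinoza (5 years).
Order: Kapoor, Chaudhari, Amari, Mendoza, Baptiste, Saleh, Espinoza, Sato. So position 6.

6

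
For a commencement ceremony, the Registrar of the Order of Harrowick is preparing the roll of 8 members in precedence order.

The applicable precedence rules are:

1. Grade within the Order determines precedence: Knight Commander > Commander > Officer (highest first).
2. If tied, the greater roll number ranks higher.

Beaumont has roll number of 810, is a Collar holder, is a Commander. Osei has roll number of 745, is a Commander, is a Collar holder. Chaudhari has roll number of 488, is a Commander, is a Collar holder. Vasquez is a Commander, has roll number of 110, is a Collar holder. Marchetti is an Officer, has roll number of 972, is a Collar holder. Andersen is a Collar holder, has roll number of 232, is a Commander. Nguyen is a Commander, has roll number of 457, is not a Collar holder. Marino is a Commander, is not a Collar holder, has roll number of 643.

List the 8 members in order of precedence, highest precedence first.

Beaumont, Osei, Marino, Chaudhari, Nguyen, Andersen, Vasquez, Marchetti

By grade within the Order: Beaumont, Osei, Marino, Chaudhari, Nguyen, Andersen and Vasquez (Commander); then Marchetti (Officer).
Among Beaumont, Osei, Marino, Chaudhari, Nguyen, Andersen and Vasquez, by roll number (higher first): Beaumont (810) before Osei (745) before Marino (643) before Chaudhari (488) before Nguyen (457) before Andersen (232) before Vasquez (110).
Full order: Beaumont, Osei, Marino, Chaudhari, Nguyen, Andersen, Vasquez, Marchetti.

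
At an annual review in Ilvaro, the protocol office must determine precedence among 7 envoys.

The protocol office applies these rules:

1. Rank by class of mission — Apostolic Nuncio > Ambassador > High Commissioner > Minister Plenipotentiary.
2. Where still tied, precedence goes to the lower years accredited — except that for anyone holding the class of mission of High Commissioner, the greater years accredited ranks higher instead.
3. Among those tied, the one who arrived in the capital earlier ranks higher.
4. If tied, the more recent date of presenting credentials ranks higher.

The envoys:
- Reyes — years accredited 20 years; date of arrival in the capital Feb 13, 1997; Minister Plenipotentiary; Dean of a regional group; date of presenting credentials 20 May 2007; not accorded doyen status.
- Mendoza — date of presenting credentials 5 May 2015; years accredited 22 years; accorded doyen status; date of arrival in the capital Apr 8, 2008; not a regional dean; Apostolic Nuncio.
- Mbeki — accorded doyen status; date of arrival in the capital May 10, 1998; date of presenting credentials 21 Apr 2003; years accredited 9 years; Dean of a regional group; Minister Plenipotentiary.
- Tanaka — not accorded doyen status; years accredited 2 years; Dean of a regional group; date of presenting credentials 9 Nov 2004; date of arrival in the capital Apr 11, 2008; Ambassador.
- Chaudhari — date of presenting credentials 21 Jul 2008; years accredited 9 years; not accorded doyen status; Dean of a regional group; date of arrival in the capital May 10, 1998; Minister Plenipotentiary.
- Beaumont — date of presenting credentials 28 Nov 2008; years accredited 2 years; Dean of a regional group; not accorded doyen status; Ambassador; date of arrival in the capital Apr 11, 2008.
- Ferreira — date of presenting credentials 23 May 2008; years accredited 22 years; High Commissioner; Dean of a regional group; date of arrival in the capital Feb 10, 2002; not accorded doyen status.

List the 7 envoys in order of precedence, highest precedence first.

Mendoza, Beaumont, Tanaka, Ferreira, Chaudhari, Mbeki, Reyes

By class of mission: Mendoza (Apostolic Nuncio); then Beaumont and Tanaka (Ambassador); then Ferreira (High Commissioner); then Chaudhari, Mbeki and Reyes (Minister Plenipotentiary).
Beaumont and Tanaka both have years accredited 2 years, so the next rule applies.
Beaumont and Tanaka both have date of arrival in the capital Apr 11, 2008, so the next rule applies.
Among Beaumont and Tanaka, by date of presenting credentials (later first): Beaumont (28 Nov 2008) before Tanaka (9 Nov 2004).
Among Chaudhari, Mbeki and Reyes, by years accredited (lower first): Chaudhari and Mbeki (9 years) before Reyes (20 years).
Chaudhari and Mbeki both have date of arrival in the capital May 10, 1998, so the next rule applies.
Among Chaudhari and Mbeki, by date of presenting credentials (later first): Chaudhari (21 Jul 2008) before Mbeki (21 Apr 2003).
Full order: Mendoza, Beaumont, Tanaka, Ferreira, Chaudhari, Mbeki, Reyes.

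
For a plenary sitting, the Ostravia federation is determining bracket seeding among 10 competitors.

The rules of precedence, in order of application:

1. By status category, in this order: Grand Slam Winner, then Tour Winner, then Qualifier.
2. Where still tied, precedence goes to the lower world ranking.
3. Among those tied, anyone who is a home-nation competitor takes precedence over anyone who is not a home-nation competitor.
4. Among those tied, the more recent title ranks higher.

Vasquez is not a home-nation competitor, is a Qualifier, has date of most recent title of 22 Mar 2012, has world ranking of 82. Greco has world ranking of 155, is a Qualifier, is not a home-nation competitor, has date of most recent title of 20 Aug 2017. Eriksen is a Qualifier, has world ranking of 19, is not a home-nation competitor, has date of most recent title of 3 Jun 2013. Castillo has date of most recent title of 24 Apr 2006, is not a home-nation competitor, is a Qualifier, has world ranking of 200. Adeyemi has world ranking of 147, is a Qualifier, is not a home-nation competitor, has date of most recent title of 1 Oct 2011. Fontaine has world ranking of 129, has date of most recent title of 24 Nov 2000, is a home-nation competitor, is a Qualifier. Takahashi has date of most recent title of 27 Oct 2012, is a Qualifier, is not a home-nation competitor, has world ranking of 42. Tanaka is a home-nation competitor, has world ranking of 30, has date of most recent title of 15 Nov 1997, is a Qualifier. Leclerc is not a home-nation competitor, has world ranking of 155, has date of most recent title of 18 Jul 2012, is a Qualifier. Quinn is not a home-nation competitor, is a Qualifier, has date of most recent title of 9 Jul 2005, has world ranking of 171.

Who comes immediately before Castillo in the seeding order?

By status category: Eriksen, Tanaka, Takahashi, Vasquez, Fontaine, Adeyemi, Greco, Leclerc, Quinn and Castillo (Qualifier).
Among Eriksen, Tanaka, Takahashi, Vasquez, Fontaine, Adeyemi, Greco, Leclerc, Quinn and Castillo, by world ranking (lower first): Eriksen (19) before Tanaka (30) before Takahashi (42) before Vasquez (82) before Fontaine (129) before Adeyemi (147) before Greco and Leclerc (155) before Quinn (171) before Castillo (200).
Greco and Leclerc are each not a home-nation competitor, so the next rule applies.
Among Greco and Leclerc, by date of most recent title (later first): Greco (20 Aug 2017) before Leclerc (18 Jul 2012).
Order: Eriksen, Tanaka, Takahashi, Vasquez, Fontaine, Adeyemi, Greco, Leclerc, Quinn, Castillo.

Quinn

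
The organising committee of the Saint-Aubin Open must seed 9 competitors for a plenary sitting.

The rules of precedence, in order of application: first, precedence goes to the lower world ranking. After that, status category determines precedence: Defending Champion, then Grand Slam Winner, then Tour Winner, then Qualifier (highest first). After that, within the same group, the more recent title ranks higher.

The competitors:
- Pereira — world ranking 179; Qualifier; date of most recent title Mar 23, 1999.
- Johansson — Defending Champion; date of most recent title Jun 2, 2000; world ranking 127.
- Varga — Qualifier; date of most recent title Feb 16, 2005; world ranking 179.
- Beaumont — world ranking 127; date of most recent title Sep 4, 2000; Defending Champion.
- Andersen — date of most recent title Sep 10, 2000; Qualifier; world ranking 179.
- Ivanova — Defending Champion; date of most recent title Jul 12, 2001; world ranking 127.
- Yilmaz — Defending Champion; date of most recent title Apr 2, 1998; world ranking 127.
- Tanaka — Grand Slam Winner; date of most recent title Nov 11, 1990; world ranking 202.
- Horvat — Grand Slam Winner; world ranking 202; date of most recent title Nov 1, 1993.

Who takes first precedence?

By world ranking (lower first): Ivanova, Beaumont, Johansson and Yilmaz (each 127); then Varga, Andersen and Pereira (each 179); then Horvat and Tanaka (both 202).
Ivanova, Beaumont, Johansson and Yilmaz are each Defending Champion, so the next rule applies.
Among Ivanova, Beaumont, Johansson and Yilmaz, by date of most recent title (later first): Ivanova (Jul 12, 2001) before Beaumont (Sep 4, 2000) before Johansson (Jun 2, 2000) before Yilmaz (Apr 2, 1998).
Varga, Andersen and Pereira are each Qualifier, so the next rule applies.
Among Varga, Andersen and Pereira, by date of most recent title (later first): Varga (Feb 16, 2005) before Andersen (Sep 10, 2000) before Pereira (Mar 23, 1999).
Horvat and Tanaka are each Grand Slam Winner, so the next rule applies.
Among Horvat and Tanaka, by date of most recent title (later first): Horvat (Nov 1, 1993) before Tanaka (Nov 11, 1990).
Order: Ivanova, Beaumont, Johansson, Yilmaz, Varga, Andersen, Pereira, Horvat, Tanaka.

Ivanova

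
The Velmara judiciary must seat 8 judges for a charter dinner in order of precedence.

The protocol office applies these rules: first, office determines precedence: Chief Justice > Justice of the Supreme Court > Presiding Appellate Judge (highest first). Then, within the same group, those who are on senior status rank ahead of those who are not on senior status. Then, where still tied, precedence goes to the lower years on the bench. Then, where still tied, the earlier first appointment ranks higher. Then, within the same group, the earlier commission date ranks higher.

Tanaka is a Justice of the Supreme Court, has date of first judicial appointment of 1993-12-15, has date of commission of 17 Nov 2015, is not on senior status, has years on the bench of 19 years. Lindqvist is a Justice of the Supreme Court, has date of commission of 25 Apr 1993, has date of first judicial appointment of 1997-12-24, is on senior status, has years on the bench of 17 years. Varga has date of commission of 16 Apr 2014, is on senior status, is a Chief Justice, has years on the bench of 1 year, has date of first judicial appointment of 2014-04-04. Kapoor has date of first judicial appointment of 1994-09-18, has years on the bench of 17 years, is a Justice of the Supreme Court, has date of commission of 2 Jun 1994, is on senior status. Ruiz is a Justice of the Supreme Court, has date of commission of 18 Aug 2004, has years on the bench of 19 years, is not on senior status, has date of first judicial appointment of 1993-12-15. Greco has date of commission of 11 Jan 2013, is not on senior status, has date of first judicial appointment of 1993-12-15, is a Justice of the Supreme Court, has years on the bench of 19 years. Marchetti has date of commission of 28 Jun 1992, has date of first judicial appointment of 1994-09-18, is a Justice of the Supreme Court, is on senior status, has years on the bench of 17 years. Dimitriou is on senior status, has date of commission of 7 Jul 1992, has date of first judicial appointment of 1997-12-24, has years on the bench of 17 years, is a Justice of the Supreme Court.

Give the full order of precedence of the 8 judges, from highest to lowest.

Varga, Marchetti, Kapoor, Dimitriou, Lindqvist, Ruiz, Greco, Tanaka

By office: Varga (Chief Justice); then Marchetti, Kapoor, Dimitriou, Lindqvist, Ruiz, Greco and Tanaka (Justice of the Supreme Court).
Among Marchetti, Kapoor, Dimitriou, Lindqvist, Ruiz, Greco and Tanaka, on senior status before not on senior status: Marchetti, Kapoor, Dimitriou and Lindqvist (on senior status) before Ruiz, Greco and Tanaka (not on senior status).
Marchetti, Kapoor, Dimitriou and Lindqvist all have years on the bench 17 years, so the next rule applies.
Among Marchetti, Kapoor, Dimitriou and Lindqvist, by date of first judicial appointment (earlier first): Marchetti and Kapoor (1994-09-18) before Dimitriou and Lindqvist (1997-12-24).
Among Marchetti and Kapoor, by date of commission (earlier first): Marchetti (28 Jun 1992) before Kapoor (2 Jun 1994).
Among Dimitriou and Lindqvist, by date of commission (earlier first): Dimitriou (7 Jul 1992) before Lindqvist (25 Apr 1993).
Ruiz, Greco and Tanaka all have years on the bench 19 years, so the next rule applies.
Ruiz, Greco and Tanaka all have date of first judicial appointment 1993-12-15, so the next rule applies.
Among Ruiz, Greco and Tanaka, by date of commission (earlier first): Ruiz (18 Aug 2004) before Greco (11 Jan 2013) before Tanaka (17 Nov 2015).
Full order: Varga, Marchetti, Kapoor, Dimitriou, Lindqvist, Ruiz, Greco, Tanaka.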